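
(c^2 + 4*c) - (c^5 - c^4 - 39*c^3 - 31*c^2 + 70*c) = -c^5 + c^4 + 39*c^3 + 32*c^2 - 66*c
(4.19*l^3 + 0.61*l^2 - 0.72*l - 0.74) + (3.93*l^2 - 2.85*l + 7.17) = 4.19*l^3 + 4.54*l^2 - 3.57*l + 6.43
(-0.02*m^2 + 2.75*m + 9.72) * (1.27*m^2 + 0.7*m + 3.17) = -0.0254*m^4 + 3.4785*m^3 + 14.206*m^2 + 15.5215*m + 30.8124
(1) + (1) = 2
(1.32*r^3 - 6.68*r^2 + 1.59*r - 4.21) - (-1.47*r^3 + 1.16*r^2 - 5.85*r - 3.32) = 2.79*r^3 - 7.84*r^2 + 7.44*r - 0.89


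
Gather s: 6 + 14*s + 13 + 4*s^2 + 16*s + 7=4*s^2 + 30*s + 26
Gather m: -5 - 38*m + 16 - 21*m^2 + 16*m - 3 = -21*m^2 - 22*m + 8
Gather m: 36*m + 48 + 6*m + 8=42*m + 56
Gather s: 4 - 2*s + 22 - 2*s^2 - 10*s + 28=-2*s^2 - 12*s + 54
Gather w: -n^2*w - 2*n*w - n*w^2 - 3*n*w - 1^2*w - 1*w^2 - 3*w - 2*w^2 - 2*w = w^2*(-n - 3) + w*(-n^2 - 5*n - 6)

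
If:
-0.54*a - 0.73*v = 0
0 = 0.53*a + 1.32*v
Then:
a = 0.00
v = 0.00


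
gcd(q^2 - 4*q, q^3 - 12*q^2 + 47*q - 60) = q - 4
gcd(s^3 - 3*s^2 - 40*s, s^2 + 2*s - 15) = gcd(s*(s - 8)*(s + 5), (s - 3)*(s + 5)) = s + 5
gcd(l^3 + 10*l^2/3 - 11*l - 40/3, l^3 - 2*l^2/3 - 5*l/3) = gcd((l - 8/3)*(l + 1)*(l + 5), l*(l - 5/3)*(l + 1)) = l + 1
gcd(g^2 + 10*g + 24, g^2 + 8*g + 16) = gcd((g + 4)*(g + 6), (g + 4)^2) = g + 4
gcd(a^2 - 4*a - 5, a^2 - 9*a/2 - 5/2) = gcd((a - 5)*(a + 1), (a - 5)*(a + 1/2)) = a - 5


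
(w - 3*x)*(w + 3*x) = w^2 - 9*x^2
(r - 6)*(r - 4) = r^2 - 10*r + 24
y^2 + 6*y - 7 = (y - 1)*(y + 7)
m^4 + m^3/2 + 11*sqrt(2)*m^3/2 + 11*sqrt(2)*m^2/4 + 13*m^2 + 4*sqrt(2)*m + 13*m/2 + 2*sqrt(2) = (m + 1/2)*(m + sqrt(2)/2)*(m + sqrt(2))*(m + 4*sqrt(2))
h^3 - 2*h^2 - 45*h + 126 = (h - 6)*(h - 3)*(h + 7)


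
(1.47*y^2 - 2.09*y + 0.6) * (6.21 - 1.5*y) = -2.205*y^3 + 12.2637*y^2 - 13.8789*y + 3.726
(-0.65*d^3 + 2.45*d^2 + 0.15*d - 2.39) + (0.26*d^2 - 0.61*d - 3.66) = -0.65*d^3 + 2.71*d^2 - 0.46*d - 6.05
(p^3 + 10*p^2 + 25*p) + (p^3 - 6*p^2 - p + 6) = 2*p^3 + 4*p^2 + 24*p + 6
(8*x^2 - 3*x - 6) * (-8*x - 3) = -64*x^3 + 57*x + 18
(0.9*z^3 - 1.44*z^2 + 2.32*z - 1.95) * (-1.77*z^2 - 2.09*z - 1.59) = -1.593*z^5 + 0.6678*z^4 - 2.5278*z^3 + 0.8923*z^2 + 0.3867*z + 3.1005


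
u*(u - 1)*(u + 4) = u^3 + 3*u^2 - 4*u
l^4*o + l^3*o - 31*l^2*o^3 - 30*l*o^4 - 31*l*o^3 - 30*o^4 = (l - 6*o)*(l + o)*(l + 5*o)*(l*o + o)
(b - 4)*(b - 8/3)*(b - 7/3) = b^3 - 9*b^2 + 236*b/9 - 224/9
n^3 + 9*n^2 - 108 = (n - 3)*(n + 6)^2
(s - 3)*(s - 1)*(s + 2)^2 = s^4 - 9*s^2 - 4*s + 12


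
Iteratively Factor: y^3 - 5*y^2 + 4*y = (y)*(y^2 - 5*y + 4) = y*(y - 1)*(y - 4)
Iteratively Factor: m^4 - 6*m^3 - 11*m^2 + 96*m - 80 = (m - 4)*(m^3 - 2*m^2 - 19*m + 20) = (m - 5)*(m - 4)*(m^2 + 3*m - 4) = (m - 5)*(m - 4)*(m + 4)*(m - 1)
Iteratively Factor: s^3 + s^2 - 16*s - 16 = (s - 4)*(s^2 + 5*s + 4) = (s - 4)*(s + 1)*(s + 4)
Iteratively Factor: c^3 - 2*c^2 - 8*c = (c - 4)*(c^2 + 2*c) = (c - 4)*(c + 2)*(c)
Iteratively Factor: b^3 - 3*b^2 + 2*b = (b)*(b^2 - 3*b + 2) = b*(b - 2)*(b - 1)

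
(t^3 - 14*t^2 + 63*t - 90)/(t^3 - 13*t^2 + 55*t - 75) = (t - 6)/(t - 5)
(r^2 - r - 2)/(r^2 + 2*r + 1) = (r - 2)/(r + 1)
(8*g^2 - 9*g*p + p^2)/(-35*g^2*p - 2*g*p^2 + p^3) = (-8*g^2 + 9*g*p - p^2)/(p*(35*g^2 + 2*g*p - p^2))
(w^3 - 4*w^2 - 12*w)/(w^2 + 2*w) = w - 6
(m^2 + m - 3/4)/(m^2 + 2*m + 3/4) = (2*m - 1)/(2*m + 1)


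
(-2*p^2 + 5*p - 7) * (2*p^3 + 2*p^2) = -4*p^5 + 6*p^4 - 4*p^3 - 14*p^2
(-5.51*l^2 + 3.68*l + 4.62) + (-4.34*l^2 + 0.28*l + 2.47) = -9.85*l^2 + 3.96*l + 7.09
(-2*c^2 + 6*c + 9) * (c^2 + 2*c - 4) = -2*c^4 + 2*c^3 + 29*c^2 - 6*c - 36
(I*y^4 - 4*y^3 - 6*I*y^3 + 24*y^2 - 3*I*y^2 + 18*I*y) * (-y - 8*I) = -I*y^5 + 12*y^4 + 6*I*y^4 - 72*y^3 + 35*I*y^3 - 24*y^2 - 210*I*y^2 + 144*y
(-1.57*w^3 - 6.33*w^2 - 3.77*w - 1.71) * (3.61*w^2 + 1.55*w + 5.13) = -5.6677*w^5 - 25.2848*w^4 - 31.4753*w^3 - 44.4895*w^2 - 21.9906*w - 8.7723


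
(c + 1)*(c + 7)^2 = c^3 + 15*c^2 + 63*c + 49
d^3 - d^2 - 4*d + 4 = (d - 2)*(d - 1)*(d + 2)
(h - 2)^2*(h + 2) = h^3 - 2*h^2 - 4*h + 8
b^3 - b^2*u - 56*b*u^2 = b*(b - 8*u)*(b + 7*u)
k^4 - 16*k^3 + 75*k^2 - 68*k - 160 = (k - 8)*(k - 5)*(k - 4)*(k + 1)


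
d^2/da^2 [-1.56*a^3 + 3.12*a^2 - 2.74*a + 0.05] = 6.24 - 9.36*a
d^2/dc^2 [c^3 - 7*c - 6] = 6*c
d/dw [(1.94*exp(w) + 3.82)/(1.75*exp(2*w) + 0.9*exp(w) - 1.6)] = (-(1.94*exp(w) + 3.82)*(3.5*exp(w) + 0.9) + 3.395*exp(2*w) + 1.746*exp(w) - 3.104)*exp(w)/(1.75*exp(2*w) + 0.9*exp(w) - 1.6)^2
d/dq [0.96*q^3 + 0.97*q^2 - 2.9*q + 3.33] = 2.88*q^2 + 1.94*q - 2.9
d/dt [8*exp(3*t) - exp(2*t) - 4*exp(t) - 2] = 2*(12*exp(2*t) - exp(t) - 2)*exp(t)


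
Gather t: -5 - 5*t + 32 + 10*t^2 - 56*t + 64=10*t^2 - 61*t + 91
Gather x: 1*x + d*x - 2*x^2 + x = -2*x^2 + x*(d + 2)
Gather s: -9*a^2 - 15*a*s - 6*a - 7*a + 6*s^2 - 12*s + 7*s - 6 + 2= -9*a^2 - 13*a + 6*s^2 + s*(-15*a - 5) - 4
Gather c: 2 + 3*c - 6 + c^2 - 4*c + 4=c^2 - c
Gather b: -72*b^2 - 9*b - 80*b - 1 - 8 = -72*b^2 - 89*b - 9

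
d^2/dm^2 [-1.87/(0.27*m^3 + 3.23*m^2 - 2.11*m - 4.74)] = ((3.0294*m + 12.0802)*(0.27*m^3 + 3.23*m^2 - 2.11*m - 4.74) - 1.87*(0.81*m^2 + 6.46*m - 2.11)*(1.62*m^2 + 12.92*m - 4.22))/(0.27*m^3 + 3.23*m^2 - 2.11*m - 4.74)^3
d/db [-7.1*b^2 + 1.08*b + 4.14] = 1.08 - 14.2*b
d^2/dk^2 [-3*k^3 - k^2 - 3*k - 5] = -18*k - 2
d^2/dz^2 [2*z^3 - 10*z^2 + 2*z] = 12*z - 20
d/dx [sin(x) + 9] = cos(x)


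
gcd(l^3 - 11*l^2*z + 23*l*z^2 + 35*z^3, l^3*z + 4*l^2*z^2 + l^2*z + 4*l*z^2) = 1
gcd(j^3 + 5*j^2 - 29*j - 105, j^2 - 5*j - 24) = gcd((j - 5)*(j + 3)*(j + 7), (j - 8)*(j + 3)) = j + 3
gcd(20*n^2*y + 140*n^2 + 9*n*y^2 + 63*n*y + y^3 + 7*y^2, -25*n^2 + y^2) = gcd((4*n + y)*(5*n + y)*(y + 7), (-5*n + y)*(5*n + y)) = 5*n + y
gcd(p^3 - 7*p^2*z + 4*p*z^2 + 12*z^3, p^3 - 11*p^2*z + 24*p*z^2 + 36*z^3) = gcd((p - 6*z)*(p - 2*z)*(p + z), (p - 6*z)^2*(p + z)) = -p^2 + 5*p*z + 6*z^2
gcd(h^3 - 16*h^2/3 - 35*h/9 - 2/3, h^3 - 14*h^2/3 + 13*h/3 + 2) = h + 1/3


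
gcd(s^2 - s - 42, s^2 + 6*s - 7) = 1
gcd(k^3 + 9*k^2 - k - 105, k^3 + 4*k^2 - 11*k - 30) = k^2 + 2*k - 15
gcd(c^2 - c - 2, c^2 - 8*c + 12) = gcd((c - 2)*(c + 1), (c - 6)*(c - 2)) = c - 2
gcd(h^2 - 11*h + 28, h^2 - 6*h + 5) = 1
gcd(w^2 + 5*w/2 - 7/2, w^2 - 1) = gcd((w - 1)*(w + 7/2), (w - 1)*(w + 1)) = w - 1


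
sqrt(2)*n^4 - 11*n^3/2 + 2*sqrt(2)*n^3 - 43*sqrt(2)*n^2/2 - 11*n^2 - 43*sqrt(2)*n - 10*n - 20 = (n + 2)*(n - 5*sqrt(2))*(n + 2*sqrt(2))*(sqrt(2)*n + 1/2)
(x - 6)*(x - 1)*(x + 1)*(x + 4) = x^4 - 2*x^3 - 25*x^2 + 2*x + 24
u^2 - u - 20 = (u - 5)*(u + 4)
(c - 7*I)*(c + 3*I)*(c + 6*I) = c^3 + 2*I*c^2 + 45*c + 126*I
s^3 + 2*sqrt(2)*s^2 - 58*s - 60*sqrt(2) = (s - 5*sqrt(2))*(s + sqrt(2))*(s + 6*sqrt(2))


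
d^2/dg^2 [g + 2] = 0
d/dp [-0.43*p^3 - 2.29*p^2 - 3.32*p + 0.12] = -1.29*p^2 - 4.58*p - 3.32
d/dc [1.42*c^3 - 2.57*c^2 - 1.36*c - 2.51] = 4.26*c^2 - 5.14*c - 1.36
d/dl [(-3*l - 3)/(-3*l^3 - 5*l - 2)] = 3*(3*l^3 + 5*l - (l + 1)*(9*l^2 + 5) + 2)/(3*l^3 + 5*l + 2)^2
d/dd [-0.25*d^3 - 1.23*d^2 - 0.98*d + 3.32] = -0.75*d^2 - 2.46*d - 0.98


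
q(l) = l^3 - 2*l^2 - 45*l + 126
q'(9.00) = 162.00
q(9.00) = 288.00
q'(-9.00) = 234.00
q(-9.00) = -360.00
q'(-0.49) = -42.32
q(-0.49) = 147.45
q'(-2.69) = -12.53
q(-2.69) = 213.11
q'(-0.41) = -42.86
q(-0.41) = 144.04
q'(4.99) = 9.74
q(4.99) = -24.10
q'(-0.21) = -44.03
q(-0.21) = 135.35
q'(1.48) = -44.35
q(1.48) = 58.26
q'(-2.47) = -16.82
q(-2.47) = 209.88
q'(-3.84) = 14.60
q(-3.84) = 212.69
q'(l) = 3*l^2 - 4*l - 45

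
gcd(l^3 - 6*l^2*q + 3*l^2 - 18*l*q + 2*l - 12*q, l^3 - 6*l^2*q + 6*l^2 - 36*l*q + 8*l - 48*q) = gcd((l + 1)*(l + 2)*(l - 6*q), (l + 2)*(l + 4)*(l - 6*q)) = -l^2 + 6*l*q - 2*l + 12*q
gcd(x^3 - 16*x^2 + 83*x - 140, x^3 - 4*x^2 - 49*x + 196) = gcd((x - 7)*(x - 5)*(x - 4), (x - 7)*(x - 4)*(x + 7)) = x^2 - 11*x + 28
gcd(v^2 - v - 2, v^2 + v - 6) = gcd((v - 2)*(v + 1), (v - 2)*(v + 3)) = v - 2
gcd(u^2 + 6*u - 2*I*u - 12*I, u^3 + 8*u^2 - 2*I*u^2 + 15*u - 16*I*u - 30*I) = u - 2*I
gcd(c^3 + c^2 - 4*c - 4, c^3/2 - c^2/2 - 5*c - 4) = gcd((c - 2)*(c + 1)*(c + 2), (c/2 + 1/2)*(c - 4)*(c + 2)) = c^2 + 3*c + 2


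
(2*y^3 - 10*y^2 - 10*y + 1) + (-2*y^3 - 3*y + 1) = -10*y^2 - 13*y + 2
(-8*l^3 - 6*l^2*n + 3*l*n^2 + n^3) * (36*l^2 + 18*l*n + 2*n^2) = -288*l^5 - 360*l^4*n - 16*l^3*n^2 + 78*l^2*n^3 + 24*l*n^4 + 2*n^5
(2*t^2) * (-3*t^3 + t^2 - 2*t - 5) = -6*t^5 + 2*t^4 - 4*t^3 - 10*t^2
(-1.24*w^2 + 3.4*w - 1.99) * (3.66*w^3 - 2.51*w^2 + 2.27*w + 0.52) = -4.5384*w^5 + 15.5564*w^4 - 18.6322*w^3 + 12.0681*w^2 - 2.7493*w - 1.0348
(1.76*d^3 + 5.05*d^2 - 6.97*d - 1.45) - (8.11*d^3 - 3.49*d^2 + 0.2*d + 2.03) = -6.35*d^3 + 8.54*d^2 - 7.17*d - 3.48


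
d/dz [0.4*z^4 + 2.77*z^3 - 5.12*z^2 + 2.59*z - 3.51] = 1.6*z^3 + 8.31*z^2 - 10.24*z + 2.59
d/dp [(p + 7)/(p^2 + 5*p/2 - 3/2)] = 2*(2*p^2 + 5*p - (p + 7)*(4*p + 5) - 3)/(2*p^2 + 5*p - 3)^2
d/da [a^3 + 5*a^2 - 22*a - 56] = 3*a^2 + 10*a - 22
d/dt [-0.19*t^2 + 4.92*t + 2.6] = 4.92 - 0.38*t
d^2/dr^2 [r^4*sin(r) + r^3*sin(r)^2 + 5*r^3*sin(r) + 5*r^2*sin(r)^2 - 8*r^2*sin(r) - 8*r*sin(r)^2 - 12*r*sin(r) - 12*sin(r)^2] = -r^4*sin(r) - 5*r^3*sin(r) + 8*r^3*cos(r) + 2*r^3*cos(2*r) + 20*r^2*sin(r) + 6*r^2*sin(2*r) + 30*r^2*cos(r) + 10*r^2*cos(2*r) + 42*r*sin(r) + 20*r*sin(2*r) - 32*r*cos(r) - 19*r*cos(2*r) + 3*r - 16*sin(r) - 16*sin(2*r) - 24*cos(r) - 29*cos(2*r) + 5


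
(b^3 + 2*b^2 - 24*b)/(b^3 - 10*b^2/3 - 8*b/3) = 3*(b + 6)/(3*b + 2)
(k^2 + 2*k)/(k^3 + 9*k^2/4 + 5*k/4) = 4*(k + 2)/(4*k^2 + 9*k + 5)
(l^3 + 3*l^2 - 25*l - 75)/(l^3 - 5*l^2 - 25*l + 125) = (l + 3)/(l - 5)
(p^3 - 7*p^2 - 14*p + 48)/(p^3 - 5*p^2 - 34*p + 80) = (p + 3)/(p + 5)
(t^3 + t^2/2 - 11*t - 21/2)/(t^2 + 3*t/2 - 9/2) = (2*t^2 - 5*t - 7)/(2*t - 3)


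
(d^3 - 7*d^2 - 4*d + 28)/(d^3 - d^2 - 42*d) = (d^2 - 4)/(d*(d + 6))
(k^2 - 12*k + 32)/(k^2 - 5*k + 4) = (k - 8)/(k - 1)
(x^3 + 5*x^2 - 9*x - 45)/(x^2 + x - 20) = (x^2 - 9)/(x - 4)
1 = 1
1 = 1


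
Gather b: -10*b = -10*b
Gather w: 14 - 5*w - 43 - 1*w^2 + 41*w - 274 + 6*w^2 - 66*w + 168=5*w^2 - 30*w - 135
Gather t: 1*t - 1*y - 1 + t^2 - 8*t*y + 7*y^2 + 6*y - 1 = t^2 + t*(1 - 8*y) + 7*y^2 + 5*y - 2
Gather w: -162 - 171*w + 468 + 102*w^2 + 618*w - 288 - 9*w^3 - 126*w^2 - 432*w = -9*w^3 - 24*w^2 + 15*w + 18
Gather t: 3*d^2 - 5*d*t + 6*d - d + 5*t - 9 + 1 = 3*d^2 + 5*d + t*(5 - 5*d) - 8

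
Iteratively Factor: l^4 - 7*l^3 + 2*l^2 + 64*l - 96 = (l + 3)*(l^3 - 10*l^2 + 32*l - 32) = (l - 2)*(l + 3)*(l^2 - 8*l + 16) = (l - 4)*(l - 2)*(l + 3)*(l - 4)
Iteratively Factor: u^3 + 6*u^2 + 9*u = (u)*(u^2 + 6*u + 9) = u*(u + 3)*(u + 3)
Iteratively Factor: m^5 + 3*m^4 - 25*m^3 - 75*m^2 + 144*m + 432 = (m - 3)*(m^4 + 6*m^3 - 7*m^2 - 96*m - 144) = (m - 3)*(m + 3)*(m^3 + 3*m^2 - 16*m - 48) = (m - 4)*(m - 3)*(m + 3)*(m^2 + 7*m + 12) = (m - 4)*(m - 3)*(m + 3)^2*(m + 4)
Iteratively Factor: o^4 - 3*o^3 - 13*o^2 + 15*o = (o - 1)*(o^3 - 2*o^2 - 15*o) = (o - 5)*(o - 1)*(o^2 + 3*o) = o*(o - 5)*(o - 1)*(o + 3)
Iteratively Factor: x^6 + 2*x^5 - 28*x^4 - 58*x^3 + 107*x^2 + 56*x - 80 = (x - 1)*(x^5 + 3*x^4 - 25*x^3 - 83*x^2 + 24*x + 80) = (x - 5)*(x - 1)*(x^4 + 8*x^3 + 15*x^2 - 8*x - 16) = (x - 5)*(x - 1)*(x + 4)*(x^3 + 4*x^2 - x - 4) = (x - 5)*(x - 1)^2*(x + 4)*(x^2 + 5*x + 4) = (x - 5)*(x - 1)^2*(x + 1)*(x + 4)*(x + 4)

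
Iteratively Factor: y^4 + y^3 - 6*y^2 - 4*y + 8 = (y + 2)*(y^3 - y^2 - 4*y + 4) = (y - 2)*(y + 2)*(y^2 + y - 2) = (y - 2)*(y + 2)^2*(y - 1)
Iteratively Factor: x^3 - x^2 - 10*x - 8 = (x + 2)*(x^2 - 3*x - 4) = (x - 4)*(x + 2)*(x + 1)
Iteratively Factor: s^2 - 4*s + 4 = (s - 2)*(s - 2)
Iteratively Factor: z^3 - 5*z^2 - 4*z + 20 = (z - 5)*(z^2 - 4) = (z - 5)*(z + 2)*(z - 2)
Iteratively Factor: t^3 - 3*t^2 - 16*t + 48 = (t + 4)*(t^2 - 7*t + 12) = (t - 4)*(t + 4)*(t - 3)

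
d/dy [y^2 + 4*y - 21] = 2*y + 4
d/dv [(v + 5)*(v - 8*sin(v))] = v - (v + 5)*(8*cos(v) - 1) - 8*sin(v)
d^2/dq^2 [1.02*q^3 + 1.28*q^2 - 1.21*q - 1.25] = 6.12*q + 2.56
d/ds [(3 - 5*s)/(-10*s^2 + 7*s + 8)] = (-50*s^2 + 60*s - 61)/(100*s^4 - 140*s^3 - 111*s^2 + 112*s + 64)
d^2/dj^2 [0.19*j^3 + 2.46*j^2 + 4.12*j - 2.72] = 1.14*j + 4.92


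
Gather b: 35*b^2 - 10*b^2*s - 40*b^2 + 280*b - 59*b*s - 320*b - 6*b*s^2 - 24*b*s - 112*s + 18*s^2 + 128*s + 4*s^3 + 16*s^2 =b^2*(-10*s - 5) + b*(-6*s^2 - 83*s - 40) + 4*s^3 + 34*s^2 + 16*s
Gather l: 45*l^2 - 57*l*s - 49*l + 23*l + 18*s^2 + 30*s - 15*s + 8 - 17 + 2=45*l^2 + l*(-57*s - 26) + 18*s^2 + 15*s - 7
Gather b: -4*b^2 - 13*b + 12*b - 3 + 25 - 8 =-4*b^2 - b + 14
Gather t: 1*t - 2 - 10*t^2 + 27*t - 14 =-10*t^2 + 28*t - 16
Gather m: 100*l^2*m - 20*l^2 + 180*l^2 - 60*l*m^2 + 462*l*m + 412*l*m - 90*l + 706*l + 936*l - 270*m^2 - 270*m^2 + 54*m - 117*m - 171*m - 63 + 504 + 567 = 160*l^2 + 1552*l + m^2*(-60*l - 540) + m*(100*l^2 + 874*l - 234) + 1008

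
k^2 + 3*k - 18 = (k - 3)*(k + 6)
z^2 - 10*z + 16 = (z - 8)*(z - 2)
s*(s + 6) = s^2 + 6*s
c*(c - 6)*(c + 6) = c^3 - 36*c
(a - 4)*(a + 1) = a^2 - 3*a - 4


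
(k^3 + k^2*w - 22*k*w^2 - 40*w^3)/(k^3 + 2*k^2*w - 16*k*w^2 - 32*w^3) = (-k + 5*w)/(-k + 4*w)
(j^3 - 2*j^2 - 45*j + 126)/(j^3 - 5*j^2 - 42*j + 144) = (j^2 + j - 42)/(j^2 - 2*j - 48)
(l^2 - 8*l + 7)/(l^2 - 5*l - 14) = (l - 1)/(l + 2)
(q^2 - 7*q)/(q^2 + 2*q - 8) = q*(q - 7)/(q^2 + 2*q - 8)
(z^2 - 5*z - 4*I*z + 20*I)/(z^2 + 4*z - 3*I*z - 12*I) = (z^2 - z*(5 + 4*I) + 20*I)/(z^2 + z*(4 - 3*I) - 12*I)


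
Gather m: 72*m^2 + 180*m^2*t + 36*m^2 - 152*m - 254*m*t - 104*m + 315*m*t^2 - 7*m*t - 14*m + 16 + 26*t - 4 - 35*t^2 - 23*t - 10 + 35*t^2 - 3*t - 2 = m^2*(180*t + 108) + m*(315*t^2 - 261*t - 270)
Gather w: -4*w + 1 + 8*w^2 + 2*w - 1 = 8*w^2 - 2*w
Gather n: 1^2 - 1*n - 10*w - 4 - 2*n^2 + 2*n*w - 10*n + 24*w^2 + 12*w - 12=-2*n^2 + n*(2*w - 11) + 24*w^2 + 2*w - 15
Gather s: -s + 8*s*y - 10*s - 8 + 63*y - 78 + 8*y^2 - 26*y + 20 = s*(8*y - 11) + 8*y^2 + 37*y - 66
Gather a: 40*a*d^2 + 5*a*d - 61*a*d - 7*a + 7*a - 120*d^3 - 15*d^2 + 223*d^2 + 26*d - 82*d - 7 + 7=a*(40*d^2 - 56*d) - 120*d^3 + 208*d^2 - 56*d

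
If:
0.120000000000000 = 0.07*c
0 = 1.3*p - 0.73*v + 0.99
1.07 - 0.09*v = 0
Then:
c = 1.71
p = 5.91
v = 11.89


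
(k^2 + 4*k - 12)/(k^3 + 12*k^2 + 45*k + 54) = (k - 2)/(k^2 + 6*k + 9)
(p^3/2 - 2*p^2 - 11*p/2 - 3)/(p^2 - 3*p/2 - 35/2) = (-p^3 + 4*p^2 + 11*p + 6)/(-2*p^2 + 3*p + 35)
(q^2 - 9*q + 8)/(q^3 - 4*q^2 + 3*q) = (q - 8)/(q*(q - 3))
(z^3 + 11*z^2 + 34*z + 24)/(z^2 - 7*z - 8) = (z^2 + 10*z + 24)/(z - 8)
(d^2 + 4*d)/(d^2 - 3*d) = (d + 4)/(d - 3)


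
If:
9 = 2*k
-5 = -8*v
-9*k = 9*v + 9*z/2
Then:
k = 9/2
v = 5/8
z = -41/4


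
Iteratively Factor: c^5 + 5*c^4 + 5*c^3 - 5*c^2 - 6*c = (c + 2)*(c^4 + 3*c^3 - c^2 - 3*c) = (c + 1)*(c + 2)*(c^3 + 2*c^2 - 3*c) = (c + 1)*(c + 2)*(c + 3)*(c^2 - c) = c*(c + 1)*(c + 2)*(c + 3)*(c - 1)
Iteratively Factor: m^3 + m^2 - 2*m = (m)*(m^2 + m - 2) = m*(m + 2)*(m - 1)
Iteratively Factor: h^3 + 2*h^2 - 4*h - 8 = (h + 2)*(h^2 - 4) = (h - 2)*(h + 2)*(h + 2)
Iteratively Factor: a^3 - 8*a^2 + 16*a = (a - 4)*(a^2 - 4*a) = (a - 4)^2*(a)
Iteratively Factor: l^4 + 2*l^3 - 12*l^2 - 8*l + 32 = (l + 4)*(l^3 - 2*l^2 - 4*l + 8) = (l - 2)*(l + 4)*(l^2 - 4) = (l - 2)^2*(l + 4)*(l + 2)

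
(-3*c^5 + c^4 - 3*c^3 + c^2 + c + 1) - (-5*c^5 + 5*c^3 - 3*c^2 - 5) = 2*c^5 + c^4 - 8*c^3 + 4*c^2 + c + 6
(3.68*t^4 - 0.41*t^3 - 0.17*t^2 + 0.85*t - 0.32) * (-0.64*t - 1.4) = -2.3552*t^5 - 4.8896*t^4 + 0.6828*t^3 - 0.306*t^2 - 0.9852*t + 0.448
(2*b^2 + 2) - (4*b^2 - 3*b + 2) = -2*b^2 + 3*b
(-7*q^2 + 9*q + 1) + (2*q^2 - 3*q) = -5*q^2 + 6*q + 1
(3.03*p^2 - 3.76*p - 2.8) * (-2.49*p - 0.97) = -7.5447*p^3 + 6.4233*p^2 + 10.6192*p + 2.716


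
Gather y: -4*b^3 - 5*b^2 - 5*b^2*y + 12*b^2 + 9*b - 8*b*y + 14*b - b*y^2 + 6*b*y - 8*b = -4*b^3 + 7*b^2 - b*y^2 + 15*b + y*(-5*b^2 - 2*b)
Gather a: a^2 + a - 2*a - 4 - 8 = a^2 - a - 12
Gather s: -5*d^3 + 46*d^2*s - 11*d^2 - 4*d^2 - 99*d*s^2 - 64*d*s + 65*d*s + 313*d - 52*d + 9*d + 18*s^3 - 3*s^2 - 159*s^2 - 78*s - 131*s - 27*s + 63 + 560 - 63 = -5*d^3 - 15*d^2 + 270*d + 18*s^3 + s^2*(-99*d - 162) + s*(46*d^2 + d - 236) + 560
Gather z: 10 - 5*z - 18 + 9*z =4*z - 8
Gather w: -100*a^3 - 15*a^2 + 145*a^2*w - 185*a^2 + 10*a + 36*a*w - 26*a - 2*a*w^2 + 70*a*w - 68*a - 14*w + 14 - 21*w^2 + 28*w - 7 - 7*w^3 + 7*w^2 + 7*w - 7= -100*a^3 - 200*a^2 - 84*a - 7*w^3 + w^2*(-2*a - 14) + w*(145*a^2 + 106*a + 21)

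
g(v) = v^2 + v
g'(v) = 2*v + 1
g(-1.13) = 0.15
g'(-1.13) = -1.26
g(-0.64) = -0.23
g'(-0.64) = -0.28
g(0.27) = 0.34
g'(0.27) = 1.54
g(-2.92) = 5.61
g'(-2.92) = -4.84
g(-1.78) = 1.39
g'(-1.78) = -2.56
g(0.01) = 0.01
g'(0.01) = 1.02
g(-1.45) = 0.65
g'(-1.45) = -1.90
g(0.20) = 0.24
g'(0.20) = 1.40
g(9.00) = 90.00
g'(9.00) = 19.00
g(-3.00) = 6.00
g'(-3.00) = -5.00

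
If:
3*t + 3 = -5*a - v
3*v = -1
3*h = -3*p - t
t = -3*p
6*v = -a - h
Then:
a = 2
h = 0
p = 38/27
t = -38/9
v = -1/3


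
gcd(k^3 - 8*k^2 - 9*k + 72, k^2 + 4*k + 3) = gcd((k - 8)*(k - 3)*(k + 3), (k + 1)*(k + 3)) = k + 3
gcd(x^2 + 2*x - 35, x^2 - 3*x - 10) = x - 5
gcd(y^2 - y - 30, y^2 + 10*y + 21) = 1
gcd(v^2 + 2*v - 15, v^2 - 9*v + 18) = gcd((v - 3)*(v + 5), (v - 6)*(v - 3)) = v - 3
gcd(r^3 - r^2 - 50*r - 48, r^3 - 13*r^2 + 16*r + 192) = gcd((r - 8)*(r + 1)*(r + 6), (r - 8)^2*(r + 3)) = r - 8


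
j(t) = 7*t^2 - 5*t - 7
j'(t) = 14*t - 5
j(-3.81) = 113.66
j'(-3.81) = -58.34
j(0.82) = -6.39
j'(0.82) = 6.48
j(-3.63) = 103.39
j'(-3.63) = -55.82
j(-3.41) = 91.45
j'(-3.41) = -52.74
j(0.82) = -6.39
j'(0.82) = 6.48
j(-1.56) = 17.84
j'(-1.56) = -26.84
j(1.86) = 7.92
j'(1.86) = 21.04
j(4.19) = 94.94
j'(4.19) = 53.66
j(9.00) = 515.00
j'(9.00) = 121.00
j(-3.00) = 71.00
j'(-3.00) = -47.00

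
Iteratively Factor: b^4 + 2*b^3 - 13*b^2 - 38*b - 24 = (b - 4)*(b^3 + 6*b^2 + 11*b + 6) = (b - 4)*(b + 1)*(b^2 + 5*b + 6) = (b - 4)*(b + 1)*(b + 3)*(b + 2)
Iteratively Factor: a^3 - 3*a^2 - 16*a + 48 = (a - 4)*(a^2 + a - 12) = (a - 4)*(a - 3)*(a + 4)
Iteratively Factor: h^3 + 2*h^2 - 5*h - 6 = (h + 1)*(h^2 + h - 6) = (h + 1)*(h + 3)*(h - 2)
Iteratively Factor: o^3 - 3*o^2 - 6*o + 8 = (o - 4)*(o^2 + o - 2) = (o - 4)*(o - 1)*(o + 2)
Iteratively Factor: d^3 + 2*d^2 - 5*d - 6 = (d + 1)*(d^2 + d - 6) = (d - 2)*(d + 1)*(d + 3)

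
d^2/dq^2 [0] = 0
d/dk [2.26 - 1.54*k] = -1.54000000000000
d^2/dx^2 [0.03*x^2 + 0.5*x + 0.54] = 0.0600000000000000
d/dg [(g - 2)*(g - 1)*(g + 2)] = 3*g^2 - 2*g - 4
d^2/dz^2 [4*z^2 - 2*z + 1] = 8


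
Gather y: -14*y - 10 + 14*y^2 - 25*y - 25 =14*y^2 - 39*y - 35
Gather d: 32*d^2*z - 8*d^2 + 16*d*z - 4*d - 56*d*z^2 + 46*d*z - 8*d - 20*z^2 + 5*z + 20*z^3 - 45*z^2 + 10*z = d^2*(32*z - 8) + d*(-56*z^2 + 62*z - 12) + 20*z^3 - 65*z^2 + 15*z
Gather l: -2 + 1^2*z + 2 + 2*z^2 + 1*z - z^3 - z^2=-z^3 + z^2 + 2*z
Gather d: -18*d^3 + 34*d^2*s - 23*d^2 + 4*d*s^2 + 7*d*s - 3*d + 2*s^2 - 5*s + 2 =-18*d^3 + d^2*(34*s - 23) + d*(4*s^2 + 7*s - 3) + 2*s^2 - 5*s + 2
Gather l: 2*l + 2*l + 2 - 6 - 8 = 4*l - 12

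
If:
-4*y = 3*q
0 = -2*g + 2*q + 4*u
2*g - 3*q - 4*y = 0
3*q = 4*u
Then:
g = 0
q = 0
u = 0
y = 0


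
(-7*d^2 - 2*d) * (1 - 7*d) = 49*d^3 + 7*d^2 - 2*d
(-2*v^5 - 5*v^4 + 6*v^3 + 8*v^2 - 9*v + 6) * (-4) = 8*v^5 + 20*v^4 - 24*v^3 - 32*v^2 + 36*v - 24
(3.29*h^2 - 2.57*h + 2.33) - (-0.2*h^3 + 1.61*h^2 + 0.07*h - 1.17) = 0.2*h^3 + 1.68*h^2 - 2.64*h + 3.5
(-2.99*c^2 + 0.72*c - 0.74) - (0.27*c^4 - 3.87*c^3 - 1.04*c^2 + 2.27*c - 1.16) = -0.27*c^4 + 3.87*c^3 - 1.95*c^2 - 1.55*c + 0.42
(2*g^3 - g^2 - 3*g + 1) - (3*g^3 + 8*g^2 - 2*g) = -g^3 - 9*g^2 - g + 1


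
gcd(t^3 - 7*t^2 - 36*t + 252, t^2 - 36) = t^2 - 36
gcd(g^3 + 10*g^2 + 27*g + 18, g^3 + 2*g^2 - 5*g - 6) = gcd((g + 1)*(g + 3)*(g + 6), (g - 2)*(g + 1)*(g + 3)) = g^2 + 4*g + 3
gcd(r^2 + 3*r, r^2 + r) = r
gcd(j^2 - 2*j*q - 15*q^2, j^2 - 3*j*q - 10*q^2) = -j + 5*q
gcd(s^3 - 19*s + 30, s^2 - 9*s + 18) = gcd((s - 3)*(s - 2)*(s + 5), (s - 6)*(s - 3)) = s - 3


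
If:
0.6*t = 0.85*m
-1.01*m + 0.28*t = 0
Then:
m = 0.00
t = 0.00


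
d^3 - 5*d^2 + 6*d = d*(d - 3)*(d - 2)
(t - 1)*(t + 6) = t^2 + 5*t - 6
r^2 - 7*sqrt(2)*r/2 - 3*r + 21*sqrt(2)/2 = (r - 3)*(r - 7*sqrt(2)/2)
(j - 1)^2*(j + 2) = j^3 - 3*j + 2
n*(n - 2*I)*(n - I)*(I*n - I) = I*n^4 + 3*n^3 - I*n^3 - 3*n^2 - 2*I*n^2 + 2*I*n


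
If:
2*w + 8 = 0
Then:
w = -4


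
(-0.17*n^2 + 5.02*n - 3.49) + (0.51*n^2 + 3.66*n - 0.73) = 0.34*n^2 + 8.68*n - 4.22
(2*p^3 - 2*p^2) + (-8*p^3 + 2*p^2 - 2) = -6*p^3 - 2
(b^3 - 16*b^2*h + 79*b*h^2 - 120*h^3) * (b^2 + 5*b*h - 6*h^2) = b^5 - 11*b^4*h - 7*b^3*h^2 + 371*b^2*h^3 - 1074*b*h^4 + 720*h^5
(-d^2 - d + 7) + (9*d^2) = 8*d^2 - d + 7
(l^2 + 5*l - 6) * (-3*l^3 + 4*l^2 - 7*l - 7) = -3*l^5 - 11*l^4 + 31*l^3 - 66*l^2 + 7*l + 42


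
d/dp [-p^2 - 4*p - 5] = -2*p - 4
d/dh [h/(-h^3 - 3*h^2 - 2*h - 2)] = (-h^3 - 3*h^2 + h*(3*h^2 + 6*h + 2) - 2*h - 2)/(h^3 + 3*h^2 + 2*h + 2)^2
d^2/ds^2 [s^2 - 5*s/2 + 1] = 2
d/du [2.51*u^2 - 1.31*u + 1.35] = 5.02*u - 1.31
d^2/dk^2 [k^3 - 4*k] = 6*k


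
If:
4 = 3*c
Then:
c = 4/3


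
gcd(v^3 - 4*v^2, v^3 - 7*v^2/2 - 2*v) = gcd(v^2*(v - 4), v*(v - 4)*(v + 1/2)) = v^2 - 4*v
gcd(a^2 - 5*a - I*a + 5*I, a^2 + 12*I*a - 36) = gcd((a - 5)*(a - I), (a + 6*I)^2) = 1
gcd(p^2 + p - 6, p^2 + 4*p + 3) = p + 3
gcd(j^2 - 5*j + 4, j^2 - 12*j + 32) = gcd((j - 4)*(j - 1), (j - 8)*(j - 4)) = j - 4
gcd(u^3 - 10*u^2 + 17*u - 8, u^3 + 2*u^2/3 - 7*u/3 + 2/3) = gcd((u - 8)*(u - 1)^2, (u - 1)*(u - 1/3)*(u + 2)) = u - 1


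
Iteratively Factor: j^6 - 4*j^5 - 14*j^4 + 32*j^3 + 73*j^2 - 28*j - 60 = (j - 5)*(j^5 + j^4 - 9*j^3 - 13*j^2 + 8*j + 12) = (j - 5)*(j - 3)*(j^4 + 4*j^3 + 3*j^2 - 4*j - 4) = (j - 5)*(j - 3)*(j + 2)*(j^3 + 2*j^2 - j - 2) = (j - 5)*(j - 3)*(j + 1)*(j + 2)*(j^2 + j - 2) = (j - 5)*(j - 3)*(j + 1)*(j + 2)^2*(j - 1)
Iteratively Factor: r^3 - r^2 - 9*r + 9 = (r - 1)*(r^2 - 9) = (r - 1)*(r + 3)*(r - 3)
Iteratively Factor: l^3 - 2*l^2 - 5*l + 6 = (l - 1)*(l^2 - l - 6) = (l - 3)*(l - 1)*(l + 2)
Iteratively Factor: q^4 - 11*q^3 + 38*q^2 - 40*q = (q - 4)*(q^3 - 7*q^2 + 10*q) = q*(q - 4)*(q^2 - 7*q + 10) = q*(q - 5)*(q - 4)*(q - 2)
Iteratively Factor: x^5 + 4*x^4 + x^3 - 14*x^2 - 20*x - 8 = (x + 2)*(x^4 + 2*x^3 - 3*x^2 - 8*x - 4) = (x - 2)*(x + 2)*(x^3 + 4*x^2 + 5*x + 2) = (x - 2)*(x + 2)^2*(x^2 + 2*x + 1) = (x - 2)*(x + 1)*(x + 2)^2*(x + 1)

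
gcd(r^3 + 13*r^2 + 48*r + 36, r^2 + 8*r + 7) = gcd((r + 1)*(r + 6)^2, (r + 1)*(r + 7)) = r + 1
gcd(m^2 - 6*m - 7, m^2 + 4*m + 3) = m + 1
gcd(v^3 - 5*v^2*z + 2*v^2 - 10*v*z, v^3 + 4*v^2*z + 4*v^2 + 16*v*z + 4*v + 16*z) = v + 2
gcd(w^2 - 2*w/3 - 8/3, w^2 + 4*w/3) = w + 4/3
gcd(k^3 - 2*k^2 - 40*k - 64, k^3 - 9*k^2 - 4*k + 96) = k - 8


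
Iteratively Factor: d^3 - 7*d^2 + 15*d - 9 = (d - 1)*(d^2 - 6*d + 9) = (d - 3)*(d - 1)*(d - 3)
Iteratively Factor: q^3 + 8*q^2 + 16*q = (q + 4)*(q^2 + 4*q) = q*(q + 4)*(q + 4)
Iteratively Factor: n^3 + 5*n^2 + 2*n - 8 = (n + 4)*(n^2 + n - 2) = (n - 1)*(n + 4)*(n + 2)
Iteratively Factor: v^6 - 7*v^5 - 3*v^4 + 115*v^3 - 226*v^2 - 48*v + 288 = (v + 1)*(v^5 - 8*v^4 + 5*v^3 + 110*v^2 - 336*v + 288) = (v + 1)*(v + 4)*(v^4 - 12*v^3 + 53*v^2 - 102*v + 72) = (v - 2)*(v + 1)*(v + 4)*(v^3 - 10*v^2 + 33*v - 36) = (v - 3)*(v - 2)*(v + 1)*(v + 4)*(v^2 - 7*v + 12) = (v - 4)*(v - 3)*(v - 2)*(v + 1)*(v + 4)*(v - 3)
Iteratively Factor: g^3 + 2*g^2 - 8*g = (g)*(g^2 + 2*g - 8) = g*(g - 2)*(g + 4)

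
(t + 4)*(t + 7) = t^2 + 11*t + 28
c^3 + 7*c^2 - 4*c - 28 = (c - 2)*(c + 2)*(c + 7)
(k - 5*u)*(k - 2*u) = k^2 - 7*k*u + 10*u^2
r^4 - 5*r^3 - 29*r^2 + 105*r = r*(r - 7)*(r - 3)*(r + 5)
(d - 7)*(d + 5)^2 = d^3 + 3*d^2 - 45*d - 175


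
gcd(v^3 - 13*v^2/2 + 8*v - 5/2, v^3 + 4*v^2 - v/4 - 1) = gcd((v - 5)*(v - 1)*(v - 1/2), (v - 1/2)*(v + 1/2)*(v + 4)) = v - 1/2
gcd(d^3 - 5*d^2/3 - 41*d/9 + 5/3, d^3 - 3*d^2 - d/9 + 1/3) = d^2 - 10*d/3 + 1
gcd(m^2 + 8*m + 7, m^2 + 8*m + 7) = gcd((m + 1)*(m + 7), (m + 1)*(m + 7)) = m^2 + 8*m + 7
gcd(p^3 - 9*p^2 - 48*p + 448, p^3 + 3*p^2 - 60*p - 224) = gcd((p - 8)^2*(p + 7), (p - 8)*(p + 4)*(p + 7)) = p^2 - p - 56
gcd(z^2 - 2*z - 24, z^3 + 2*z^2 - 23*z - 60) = z + 4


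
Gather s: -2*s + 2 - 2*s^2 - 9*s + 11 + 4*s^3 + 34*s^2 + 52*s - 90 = 4*s^3 + 32*s^2 + 41*s - 77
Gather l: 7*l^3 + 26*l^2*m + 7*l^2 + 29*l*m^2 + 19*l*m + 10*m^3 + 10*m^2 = 7*l^3 + l^2*(26*m + 7) + l*(29*m^2 + 19*m) + 10*m^3 + 10*m^2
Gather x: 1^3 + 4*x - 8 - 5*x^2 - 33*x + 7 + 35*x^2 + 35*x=30*x^2 + 6*x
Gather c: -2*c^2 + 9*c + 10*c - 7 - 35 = -2*c^2 + 19*c - 42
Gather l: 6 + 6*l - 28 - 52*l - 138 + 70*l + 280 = 24*l + 120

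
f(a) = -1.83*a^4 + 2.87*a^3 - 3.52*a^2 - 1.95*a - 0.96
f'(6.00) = -1315.35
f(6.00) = -1891.14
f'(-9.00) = 6095.10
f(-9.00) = -14367.39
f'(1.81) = -29.89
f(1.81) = -18.64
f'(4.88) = -681.95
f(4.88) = -798.61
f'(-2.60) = 203.21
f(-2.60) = -153.75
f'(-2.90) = 269.40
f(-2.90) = -224.34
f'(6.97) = -2111.35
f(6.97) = -3532.74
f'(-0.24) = 0.34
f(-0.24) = -0.74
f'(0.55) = -4.44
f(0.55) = -2.79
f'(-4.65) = 952.94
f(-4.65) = -1212.15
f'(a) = -7.32*a^3 + 8.61*a^2 - 7.04*a - 1.95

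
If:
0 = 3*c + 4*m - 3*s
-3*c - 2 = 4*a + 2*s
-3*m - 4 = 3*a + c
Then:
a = -37*s/56 - 29/28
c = 3*s/14 + 5/7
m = 33*s/56 - 15/28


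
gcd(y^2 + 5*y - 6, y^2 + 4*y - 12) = y + 6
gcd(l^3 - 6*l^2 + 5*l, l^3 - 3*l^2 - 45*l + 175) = l - 5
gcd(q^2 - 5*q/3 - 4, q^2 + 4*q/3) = q + 4/3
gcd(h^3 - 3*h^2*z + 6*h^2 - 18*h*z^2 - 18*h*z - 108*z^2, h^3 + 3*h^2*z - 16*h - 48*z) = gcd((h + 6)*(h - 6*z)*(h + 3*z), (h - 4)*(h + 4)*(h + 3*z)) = h + 3*z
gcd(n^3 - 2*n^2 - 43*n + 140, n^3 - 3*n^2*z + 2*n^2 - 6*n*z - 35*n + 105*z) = n^2 + 2*n - 35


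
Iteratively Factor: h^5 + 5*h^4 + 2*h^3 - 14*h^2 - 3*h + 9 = (h + 1)*(h^4 + 4*h^3 - 2*h^2 - 12*h + 9) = (h + 1)*(h + 3)*(h^3 + h^2 - 5*h + 3) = (h - 1)*(h + 1)*(h + 3)*(h^2 + 2*h - 3) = (h - 1)^2*(h + 1)*(h + 3)*(h + 3)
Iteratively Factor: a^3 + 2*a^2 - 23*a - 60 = (a + 4)*(a^2 - 2*a - 15) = (a + 3)*(a + 4)*(a - 5)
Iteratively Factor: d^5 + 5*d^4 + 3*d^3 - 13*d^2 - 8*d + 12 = (d - 1)*(d^4 + 6*d^3 + 9*d^2 - 4*d - 12) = (d - 1)*(d + 2)*(d^3 + 4*d^2 + d - 6) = (d - 1)*(d + 2)*(d + 3)*(d^2 + d - 2) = (d - 1)*(d + 2)^2*(d + 3)*(d - 1)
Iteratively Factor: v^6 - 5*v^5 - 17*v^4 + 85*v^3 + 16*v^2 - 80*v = (v + 1)*(v^5 - 6*v^4 - 11*v^3 + 96*v^2 - 80*v) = (v - 4)*(v + 1)*(v^4 - 2*v^3 - 19*v^2 + 20*v) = (v - 5)*(v - 4)*(v + 1)*(v^3 + 3*v^2 - 4*v) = (v - 5)*(v - 4)*(v + 1)*(v + 4)*(v^2 - v) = v*(v - 5)*(v - 4)*(v + 1)*(v + 4)*(v - 1)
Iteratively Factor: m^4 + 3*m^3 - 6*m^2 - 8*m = (m + 1)*(m^3 + 2*m^2 - 8*m) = (m - 2)*(m + 1)*(m^2 + 4*m) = (m - 2)*(m + 1)*(m + 4)*(m)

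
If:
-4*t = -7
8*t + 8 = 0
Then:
No Solution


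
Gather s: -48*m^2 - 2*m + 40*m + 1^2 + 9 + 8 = -48*m^2 + 38*m + 18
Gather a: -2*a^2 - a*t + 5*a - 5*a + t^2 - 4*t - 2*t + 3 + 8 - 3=-2*a^2 - a*t + t^2 - 6*t + 8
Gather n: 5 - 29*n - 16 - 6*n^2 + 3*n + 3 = -6*n^2 - 26*n - 8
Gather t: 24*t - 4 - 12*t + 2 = 12*t - 2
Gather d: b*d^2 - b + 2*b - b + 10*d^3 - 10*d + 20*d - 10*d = b*d^2 + 10*d^3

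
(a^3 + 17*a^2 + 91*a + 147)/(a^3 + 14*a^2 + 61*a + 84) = (a + 7)/(a + 4)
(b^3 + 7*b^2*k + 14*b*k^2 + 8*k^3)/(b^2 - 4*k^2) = (b^2 + 5*b*k + 4*k^2)/(b - 2*k)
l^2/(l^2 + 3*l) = l/(l + 3)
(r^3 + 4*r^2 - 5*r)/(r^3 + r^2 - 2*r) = (r + 5)/(r + 2)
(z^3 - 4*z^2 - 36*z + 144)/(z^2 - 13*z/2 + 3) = 2*(z^2 + 2*z - 24)/(2*z - 1)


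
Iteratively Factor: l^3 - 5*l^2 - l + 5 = (l - 5)*(l^2 - 1) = (l - 5)*(l + 1)*(l - 1)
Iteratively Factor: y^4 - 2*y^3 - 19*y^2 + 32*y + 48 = (y - 4)*(y^3 + 2*y^2 - 11*y - 12) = (y - 4)*(y + 4)*(y^2 - 2*y - 3) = (y - 4)*(y - 3)*(y + 4)*(y + 1)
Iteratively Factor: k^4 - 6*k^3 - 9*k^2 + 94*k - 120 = (k + 4)*(k^3 - 10*k^2 + 31*k - 30) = (k - 2)*(k + 4)*(k^2 - 8*k + 15) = (k - 3)*(k - 2)*(k + 4)*(k - 5)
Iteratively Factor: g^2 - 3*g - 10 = (g + 2)*(g - 5)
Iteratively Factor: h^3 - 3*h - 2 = (h + 1)*(h^2 - h - 2) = (h - 2)*(h + 1)*(h + 1)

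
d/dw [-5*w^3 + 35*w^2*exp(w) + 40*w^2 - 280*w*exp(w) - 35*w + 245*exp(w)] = 35*w^2*exp(w) - 15*w^2 - 210*w*exp(w) + 80*w - 35*exp(w) - 35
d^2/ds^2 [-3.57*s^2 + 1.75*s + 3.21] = -7.14000000000000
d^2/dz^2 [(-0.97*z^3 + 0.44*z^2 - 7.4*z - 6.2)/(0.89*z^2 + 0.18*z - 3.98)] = (-8.88178419700125e-16*z^5 + 2.22044604925031e-16*z^4 - 18.79878*z^3 - 15.945264*z^2 - 255.424248*z - 40.988208)/(0.704969*z^6 + 0.427734*z^5 - 9.371166*z^4 - 3.819744*z^3 + 41.907012*z^2 + 8.553816*z - 63.044792)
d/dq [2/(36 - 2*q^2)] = 2*q/(q^2 - 18)^2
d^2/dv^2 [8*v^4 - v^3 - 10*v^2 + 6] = 96*v^2 - 6*v - 20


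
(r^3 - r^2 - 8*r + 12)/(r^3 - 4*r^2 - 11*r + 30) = (r - 2)/(r - 5)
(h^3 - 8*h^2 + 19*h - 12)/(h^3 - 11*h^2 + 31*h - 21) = (h - 4)/(h - 7)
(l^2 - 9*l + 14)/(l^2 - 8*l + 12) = (l - 7)/(l - 6)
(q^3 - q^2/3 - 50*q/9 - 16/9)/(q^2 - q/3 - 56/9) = (3*q^2 + 7*q + 2)/(3*q + 7)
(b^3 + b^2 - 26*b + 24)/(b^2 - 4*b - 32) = (-b^3 - b^2 + 26*b - 24)/(-b^2 + 4*b + 32)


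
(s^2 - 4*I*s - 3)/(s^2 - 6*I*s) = (s^2 - 4*I*s - 3)/(s*(s - 6*I))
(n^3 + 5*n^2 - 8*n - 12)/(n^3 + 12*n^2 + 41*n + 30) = (n - 2)/(n + 5)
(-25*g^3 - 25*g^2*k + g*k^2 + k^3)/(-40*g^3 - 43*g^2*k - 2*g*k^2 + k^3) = (5*g - k)/(8*g - k)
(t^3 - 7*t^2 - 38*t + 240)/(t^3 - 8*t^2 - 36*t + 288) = (t - 5)/(t - 6)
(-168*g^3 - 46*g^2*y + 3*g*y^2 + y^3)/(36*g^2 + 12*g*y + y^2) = (-28*g^2 - 3*g*y + y^2)/(6*g + y)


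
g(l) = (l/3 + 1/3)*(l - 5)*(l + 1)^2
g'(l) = (l/3 + 1/3)*(l - 5)*(2*l + 2) + (l/3 + 1/3)*(l + 1)^2 + (l - 5)*(l + 1)^2/3 = 2*(l + 1)^2*(2*l - 7)/3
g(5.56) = 52.70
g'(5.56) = 118.20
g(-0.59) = -0.13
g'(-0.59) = -0.92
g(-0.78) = -0.02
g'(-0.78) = -0.28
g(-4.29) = 110.28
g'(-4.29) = -112.43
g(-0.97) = -0.00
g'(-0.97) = -0.01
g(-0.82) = -0.01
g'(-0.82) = -0.19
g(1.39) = -16.43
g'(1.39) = -16.07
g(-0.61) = -0.11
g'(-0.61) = -0.83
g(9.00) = 1333.33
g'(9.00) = 733.33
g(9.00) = 1333.33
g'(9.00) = 733.33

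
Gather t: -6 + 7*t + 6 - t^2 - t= -t^2 + 6*t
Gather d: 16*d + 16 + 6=16*d + 22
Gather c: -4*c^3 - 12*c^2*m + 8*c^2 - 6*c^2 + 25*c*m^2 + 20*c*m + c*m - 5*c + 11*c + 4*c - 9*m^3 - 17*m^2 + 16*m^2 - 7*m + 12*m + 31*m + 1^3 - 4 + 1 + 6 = -4*c^3 + c^2*(2 - 12*m) + c*(25*m^2 + 21*m + 10) - 9*m^3 - m^2 + 36*m + 4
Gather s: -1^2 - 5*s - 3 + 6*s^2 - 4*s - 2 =6*s^2 - 9*s - 6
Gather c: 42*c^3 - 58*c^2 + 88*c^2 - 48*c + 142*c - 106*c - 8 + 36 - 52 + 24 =42*c^3 + 30*c^2 - 12*c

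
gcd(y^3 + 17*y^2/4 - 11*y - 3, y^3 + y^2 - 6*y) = y - 2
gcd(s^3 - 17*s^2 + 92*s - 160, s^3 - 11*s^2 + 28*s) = s - 4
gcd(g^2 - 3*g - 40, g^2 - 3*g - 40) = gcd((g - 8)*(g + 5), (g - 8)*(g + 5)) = g^2 - 3*g - 40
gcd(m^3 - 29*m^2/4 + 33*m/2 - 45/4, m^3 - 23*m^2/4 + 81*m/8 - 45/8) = m^2 - 17*m/4 + 15/4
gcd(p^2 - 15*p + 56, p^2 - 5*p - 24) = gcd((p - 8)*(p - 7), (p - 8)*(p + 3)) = p - 8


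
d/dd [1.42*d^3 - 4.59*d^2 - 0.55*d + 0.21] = 4.26*d^2 - 9.18*d - 0.55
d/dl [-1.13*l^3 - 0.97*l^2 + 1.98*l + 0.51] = -3.39*l^2 - 1.94*l + 1.98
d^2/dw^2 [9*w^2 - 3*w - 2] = 18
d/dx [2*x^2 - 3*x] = 4*x - 3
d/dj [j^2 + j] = 2*j + 1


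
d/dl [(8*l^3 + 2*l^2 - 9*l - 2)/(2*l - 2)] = (16*l^3 - 22*l^2 - 4*l + 11)/(2*(l^2 - 2*l + 1))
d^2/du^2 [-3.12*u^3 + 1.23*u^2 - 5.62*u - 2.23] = 2.46 - 18.72*u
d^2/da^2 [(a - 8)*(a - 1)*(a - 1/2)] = 6*a - 19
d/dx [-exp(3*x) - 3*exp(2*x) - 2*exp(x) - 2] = (-3*exp(2*x) - 6*exp(x) - 2)*exp(x)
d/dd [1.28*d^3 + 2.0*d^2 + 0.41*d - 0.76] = 3.84*d^2 + 4.0*d + 0.41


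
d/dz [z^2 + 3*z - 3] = 2*z + 3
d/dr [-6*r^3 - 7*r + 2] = -18*r^2 - 7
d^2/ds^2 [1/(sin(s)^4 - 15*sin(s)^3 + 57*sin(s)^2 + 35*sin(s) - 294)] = (-16*sin(s)^6 + 121*sin(s)^5 - 211*sin(s)^4 + 107*sin(s)^3 - 1087*sin(s)^2 - 296*sin(s) + 734)/((sin(s) - 7)^4*(sin(s)^2 - sin(s) - 6)^3)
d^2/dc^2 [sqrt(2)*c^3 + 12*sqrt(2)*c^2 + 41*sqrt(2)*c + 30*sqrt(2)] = 6*sqrt(2)*(c + 4)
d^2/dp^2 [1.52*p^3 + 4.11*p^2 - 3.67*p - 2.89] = 9.12*p + 8.22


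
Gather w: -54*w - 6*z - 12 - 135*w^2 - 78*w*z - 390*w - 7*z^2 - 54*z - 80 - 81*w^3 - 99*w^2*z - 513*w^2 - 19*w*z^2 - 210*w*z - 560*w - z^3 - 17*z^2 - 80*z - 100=-81*w^3 + w^2*(-99*z - 648) + w*(-19*z^2 - 288*z - 1004) - z^3 - 24*z^2 - 140*z - 192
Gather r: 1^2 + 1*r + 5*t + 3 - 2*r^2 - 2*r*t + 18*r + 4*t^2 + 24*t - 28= -2*r^2 + r*(19 - 2*t) + 4*t^2 + 29*t - 24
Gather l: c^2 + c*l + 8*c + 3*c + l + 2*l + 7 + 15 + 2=c^2 + 11*c + l*(c + 3) + 24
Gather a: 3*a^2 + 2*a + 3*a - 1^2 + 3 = 3*a^2 + 5*a + 2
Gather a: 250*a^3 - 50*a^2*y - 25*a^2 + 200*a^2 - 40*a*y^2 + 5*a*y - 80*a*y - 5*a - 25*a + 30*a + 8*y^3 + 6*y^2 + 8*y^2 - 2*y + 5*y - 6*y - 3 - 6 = 250*a^3 + a^2*(175 - 50*y) + a*(-40*y^2 - 75*y) + 8*y^3 + 14*y^2 - 3*y - 9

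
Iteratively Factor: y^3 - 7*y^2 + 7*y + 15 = (y - 3)*(y^2 - 4*y - 5) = (y - 3)*(y + 1)*(y - 5)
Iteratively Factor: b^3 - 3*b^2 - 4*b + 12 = (b - 3)*(b^2 - 4) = (b - 3)*(b + 2)*(b - 2)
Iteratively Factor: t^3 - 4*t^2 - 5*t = (t - 5)*(t^2 + t) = t*(t - 5)*(t + 1)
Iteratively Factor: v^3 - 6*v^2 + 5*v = (v)*(v^2 - 6*v + 5) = v*(v - 1)*(v - 5)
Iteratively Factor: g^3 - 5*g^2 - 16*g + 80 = (g - 5)*(g^2 - 16) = (g - 5)*(g + 4)*(g - 4)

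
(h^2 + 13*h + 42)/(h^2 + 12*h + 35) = (h + 6)/(h + 5)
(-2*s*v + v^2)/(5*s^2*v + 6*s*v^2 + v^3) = (-2*s + v)/(5*s^2 + 6*s*v + v^2)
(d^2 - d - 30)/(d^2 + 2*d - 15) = (d - 6)/(d - 3)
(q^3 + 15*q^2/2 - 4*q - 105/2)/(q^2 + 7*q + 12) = (2*q^2 + 9*q - 35)/(2*(q + 4))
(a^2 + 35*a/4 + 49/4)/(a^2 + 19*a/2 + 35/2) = (4*a + 7)/(2*(2*a + 5))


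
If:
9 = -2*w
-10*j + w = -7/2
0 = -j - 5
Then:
No Solution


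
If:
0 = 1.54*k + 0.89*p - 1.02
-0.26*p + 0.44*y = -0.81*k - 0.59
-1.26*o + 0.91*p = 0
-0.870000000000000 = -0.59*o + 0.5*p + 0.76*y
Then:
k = 0.20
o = 0.58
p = 0.81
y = -1.22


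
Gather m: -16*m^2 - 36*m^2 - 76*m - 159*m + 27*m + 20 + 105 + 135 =-52*m^2 - 208*m + 260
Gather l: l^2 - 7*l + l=l^2 - 6*l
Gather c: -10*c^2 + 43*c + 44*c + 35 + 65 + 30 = -10*c^2 + 87*c + 130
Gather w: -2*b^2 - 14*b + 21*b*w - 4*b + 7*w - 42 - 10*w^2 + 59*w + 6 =-2*b^2 - 18*b - 10*w^2 + w*(21*b + 66) - 36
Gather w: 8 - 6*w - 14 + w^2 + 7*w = w^2 + w - 6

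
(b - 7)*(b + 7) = b^2 - 49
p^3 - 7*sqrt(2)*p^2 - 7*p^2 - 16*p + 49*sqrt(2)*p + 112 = (p - 7)*(p - 8*sqrt(2))*(p + sqrt(2))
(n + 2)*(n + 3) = n^2 + 5*n + 6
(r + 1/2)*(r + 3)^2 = r^3 + 13*r^2/2 + 12*r + 9/2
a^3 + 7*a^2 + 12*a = a*(a + 3)*(a + 4)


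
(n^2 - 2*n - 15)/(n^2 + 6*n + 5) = (n^2 - 2*n - 15)/(n^2 + 6*n + 5)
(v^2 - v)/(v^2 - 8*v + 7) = v/(v - 7)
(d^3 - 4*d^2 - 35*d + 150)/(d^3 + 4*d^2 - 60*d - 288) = (d^2 - 10*d + 25)/(d^2 - 2*d - 48)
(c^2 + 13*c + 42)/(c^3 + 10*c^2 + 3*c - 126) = 1/(c - 3)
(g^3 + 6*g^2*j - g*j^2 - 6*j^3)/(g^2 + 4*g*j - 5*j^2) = (g^2 + 7*g*j + 6*j^2)/(g + 5*j)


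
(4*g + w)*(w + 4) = 4*g*w + 16*g + w^2 + 4*w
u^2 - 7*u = u*(u - 7)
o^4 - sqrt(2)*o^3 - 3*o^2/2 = o^2*(o - 3*sqrt(2)/2)*(o + sqrt(2)/2)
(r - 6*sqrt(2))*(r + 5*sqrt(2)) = r^2 - sqrt(2)*r - 60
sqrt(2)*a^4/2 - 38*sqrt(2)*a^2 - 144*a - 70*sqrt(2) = (a - 7*sqrt(2))*(a + sqrt(2))*(a + 5*sqrt(2))*(sqrt(2)*a/2 + 1)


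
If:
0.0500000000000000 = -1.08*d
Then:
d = -0.05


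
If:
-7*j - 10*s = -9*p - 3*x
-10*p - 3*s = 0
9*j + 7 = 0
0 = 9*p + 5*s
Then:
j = -7/9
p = 0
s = 0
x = -49/27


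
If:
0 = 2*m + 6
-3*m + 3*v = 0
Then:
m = -3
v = -3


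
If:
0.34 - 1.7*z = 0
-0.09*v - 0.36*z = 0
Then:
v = -0.80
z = 0.20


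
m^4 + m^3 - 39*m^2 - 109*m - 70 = (m - 7)*(m + 1)*(m + 2)*(m + 5)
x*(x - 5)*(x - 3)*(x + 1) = x^4 - 7*x^3 + 7*x^2 + 15*x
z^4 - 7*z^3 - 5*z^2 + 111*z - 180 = (z - 5)*(z - 3)^2*(z + 4)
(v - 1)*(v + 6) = v^2 + 5*v - 6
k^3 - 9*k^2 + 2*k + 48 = (k - 8)*(k - 3)*(k + 2)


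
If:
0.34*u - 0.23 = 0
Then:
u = 0.68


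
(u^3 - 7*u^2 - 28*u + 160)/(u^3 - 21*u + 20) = (u - 8)/(u - 1)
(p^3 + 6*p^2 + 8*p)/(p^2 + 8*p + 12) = p*(p + 4)/(p + 6)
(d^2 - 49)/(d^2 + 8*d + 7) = (d - 7)/(d + 1)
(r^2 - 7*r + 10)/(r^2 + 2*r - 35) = (r - 2)/(r + 7)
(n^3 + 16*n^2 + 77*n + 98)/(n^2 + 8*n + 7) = (n^2 + 9*n + 14)/(n + 1)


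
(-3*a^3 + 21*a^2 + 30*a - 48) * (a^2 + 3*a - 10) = -3*a^5 + 12*a^4 + 123*a^3 - 168*a^2 - 444*a + 480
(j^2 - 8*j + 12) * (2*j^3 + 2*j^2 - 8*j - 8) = 2*j^5 - 14*j^4 + 80*j^2 - 32*j - 96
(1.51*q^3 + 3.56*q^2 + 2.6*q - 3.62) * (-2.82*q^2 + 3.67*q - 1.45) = -4.2582*q^5 - 4.4975*q^4 + 3.5437*q^3 + 14.5884*q^2 - 17.0554*q + 5.249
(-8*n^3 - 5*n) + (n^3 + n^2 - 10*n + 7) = -7*n^3 + n^2 - 15*n + 7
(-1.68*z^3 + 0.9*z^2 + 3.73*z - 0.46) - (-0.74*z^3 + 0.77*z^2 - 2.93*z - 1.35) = -0.94*z^3 + 0.13*z^2 + 6.66*z + 0.89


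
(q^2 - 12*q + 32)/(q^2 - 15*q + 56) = (q - 4)/(q - 7)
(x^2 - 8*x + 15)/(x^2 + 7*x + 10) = (x^2 - 8*x + 15)/(x^2 + 7*x + 10)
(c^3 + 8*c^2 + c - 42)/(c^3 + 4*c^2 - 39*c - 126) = (c - 2)/(c - 6)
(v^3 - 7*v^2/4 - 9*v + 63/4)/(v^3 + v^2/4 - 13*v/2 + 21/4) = (v - 3)/(v - 1)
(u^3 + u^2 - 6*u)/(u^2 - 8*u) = (u^2 + u - 6)/(u - 8)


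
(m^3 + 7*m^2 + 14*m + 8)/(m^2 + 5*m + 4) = m + 2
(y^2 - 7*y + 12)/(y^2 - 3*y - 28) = (-y^2 + 7*y - 12)/(-y^2 + 3*y + 28)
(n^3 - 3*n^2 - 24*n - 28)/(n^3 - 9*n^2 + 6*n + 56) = (n + 2)/(n - 4)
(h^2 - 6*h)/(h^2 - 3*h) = (h - 6)/(h - 3)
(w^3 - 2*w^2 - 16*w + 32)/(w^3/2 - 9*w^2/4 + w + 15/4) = 4*(w^3 - 2*w^2 - 16*w + 32)/(2*w^3 - 9*w^2 + 4*w + 15)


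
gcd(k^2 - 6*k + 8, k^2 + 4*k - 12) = k - 2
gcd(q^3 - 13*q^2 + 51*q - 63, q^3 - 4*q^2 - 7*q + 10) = 1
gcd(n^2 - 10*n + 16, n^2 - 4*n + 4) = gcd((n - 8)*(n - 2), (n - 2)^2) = n - 2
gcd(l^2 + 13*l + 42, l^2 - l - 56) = l + 7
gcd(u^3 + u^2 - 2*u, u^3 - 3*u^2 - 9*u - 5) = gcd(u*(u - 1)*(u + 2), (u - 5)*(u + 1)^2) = 1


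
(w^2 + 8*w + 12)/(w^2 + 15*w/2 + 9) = 2*(w + 2)/(2*w + 3)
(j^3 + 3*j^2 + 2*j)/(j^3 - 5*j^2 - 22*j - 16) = j/(j - 8)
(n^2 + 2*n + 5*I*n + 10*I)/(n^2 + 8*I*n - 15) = (n + 2)/(n + 3*I)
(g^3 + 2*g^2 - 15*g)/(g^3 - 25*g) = (g - 3)/(g - 5)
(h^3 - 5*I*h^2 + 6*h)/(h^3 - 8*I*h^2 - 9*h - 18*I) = h/(h - 3*I)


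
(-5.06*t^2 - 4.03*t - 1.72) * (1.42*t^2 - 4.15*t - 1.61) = -7.1852*t^4 + 15.2764*t^3 + 22.4287*t^2 + 13.6263*t + 2.7692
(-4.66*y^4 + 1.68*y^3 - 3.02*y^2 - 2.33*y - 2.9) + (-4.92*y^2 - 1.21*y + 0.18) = -4.66*y^4 + 1.68*y^3 - 7.94*y^2 - 3.54*y - 2.72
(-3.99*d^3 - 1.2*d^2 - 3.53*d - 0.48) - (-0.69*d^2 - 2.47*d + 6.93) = -3.99*d^3 - 0.51*d^2 - 1.06*d - 7.41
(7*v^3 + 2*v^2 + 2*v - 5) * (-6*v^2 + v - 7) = -42*v^5 - 5*v^4 - 59*v^3 + 18*v^2 - 19*v + 35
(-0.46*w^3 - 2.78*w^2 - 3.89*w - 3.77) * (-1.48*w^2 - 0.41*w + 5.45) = 0.6808*w^5 + 4.303*w^4 + 4.39*w^3 - 7.9765*w^2 - 19.6548*w - 20.5465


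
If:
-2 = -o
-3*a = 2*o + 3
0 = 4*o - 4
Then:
No Solution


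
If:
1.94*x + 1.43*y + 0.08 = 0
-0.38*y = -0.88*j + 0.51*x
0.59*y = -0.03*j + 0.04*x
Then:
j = -0.02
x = -0.04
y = -0.00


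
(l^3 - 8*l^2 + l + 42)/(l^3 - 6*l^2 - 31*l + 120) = (l^2 - 5*l - 14)/(l^2 - 3*l - 40)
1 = 1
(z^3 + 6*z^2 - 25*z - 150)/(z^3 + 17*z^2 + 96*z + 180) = (z - 5)/(z + 6)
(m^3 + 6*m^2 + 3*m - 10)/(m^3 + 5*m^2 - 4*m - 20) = (m - 1)/(m - 2)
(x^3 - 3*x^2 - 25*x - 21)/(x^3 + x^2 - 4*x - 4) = (x^2 - 4*x - 21)/(x^2 - 4)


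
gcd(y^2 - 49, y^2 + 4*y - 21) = y + 7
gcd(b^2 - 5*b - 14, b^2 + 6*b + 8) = b + 2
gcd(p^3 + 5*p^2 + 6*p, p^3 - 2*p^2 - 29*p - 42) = p^2 + 5*p + 6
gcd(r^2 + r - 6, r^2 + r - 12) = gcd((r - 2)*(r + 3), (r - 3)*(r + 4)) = 1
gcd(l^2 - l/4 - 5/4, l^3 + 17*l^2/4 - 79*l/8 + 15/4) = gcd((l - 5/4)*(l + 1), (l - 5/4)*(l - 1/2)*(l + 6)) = l - 5/4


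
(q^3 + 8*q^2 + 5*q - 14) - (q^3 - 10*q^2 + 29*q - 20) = 18*q^2 - 24*q + 6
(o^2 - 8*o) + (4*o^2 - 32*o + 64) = 5*o^2 - 40*o + 64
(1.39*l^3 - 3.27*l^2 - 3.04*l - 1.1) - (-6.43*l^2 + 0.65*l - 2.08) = 1.39*l^3 + 3.16*l^2 - 3.69*l + 0.98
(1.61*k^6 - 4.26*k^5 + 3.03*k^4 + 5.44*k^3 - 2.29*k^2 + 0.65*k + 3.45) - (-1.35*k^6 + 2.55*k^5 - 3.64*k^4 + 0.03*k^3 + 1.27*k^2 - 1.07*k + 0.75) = 2.96*k^6 - 6.81*k^5 + 6.67*k^4 + 5.41*k^3 - 3.56*k^2 + 1.72*k + 2.7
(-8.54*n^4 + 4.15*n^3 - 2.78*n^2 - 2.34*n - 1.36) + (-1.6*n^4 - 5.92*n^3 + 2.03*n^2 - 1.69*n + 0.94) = -10.14*n^4 - 1.77*n^3 - 0.75*n^2 - 4.03*n - 0.42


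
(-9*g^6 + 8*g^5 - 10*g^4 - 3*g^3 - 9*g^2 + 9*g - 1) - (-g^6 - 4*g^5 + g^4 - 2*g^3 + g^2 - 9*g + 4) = -8*g^6 + 12*g^5 - 11*g^4 - g^3 - 10*g^2 + 18*g - 5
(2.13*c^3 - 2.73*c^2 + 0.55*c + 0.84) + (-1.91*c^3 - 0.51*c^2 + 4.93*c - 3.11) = 0.22*c^3 - 3.24*c^2 + 5.48*c - 2.27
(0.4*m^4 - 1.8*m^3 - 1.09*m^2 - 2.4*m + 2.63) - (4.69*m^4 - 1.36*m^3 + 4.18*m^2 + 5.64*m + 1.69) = -4.29*m^4 - 0.44*m^3 - 5.27*m^2 - 8.04*m + 0.94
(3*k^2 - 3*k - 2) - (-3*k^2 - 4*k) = 6*k^2 + k - 2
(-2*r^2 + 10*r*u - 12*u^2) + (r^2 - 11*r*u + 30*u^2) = -r^2 - r*u + 18*u^2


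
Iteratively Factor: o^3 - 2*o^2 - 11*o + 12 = (o + 3)*(o^2 - 5*o + 4) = (o - 1)*(o + 3)*(o - 4)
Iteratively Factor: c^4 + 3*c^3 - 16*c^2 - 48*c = (c)*(c^3 + 3*c^2 - 16*c - 48) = c*(c + 4)*(c^2 - c - 12) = c*(c + 3)*(c + 4)*(c - 4)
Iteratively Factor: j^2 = (j)*(j)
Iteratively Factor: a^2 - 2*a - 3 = (a - 3)*(a + 1)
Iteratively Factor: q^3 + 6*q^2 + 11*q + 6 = (q + 2)*(q^2 + 4*q + 3) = (q + 2)*(q + 3)*(q + 1)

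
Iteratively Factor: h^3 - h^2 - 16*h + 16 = (h + 4)*(h^2 - 5*h + 4) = (h - 1)*(h + 4)*(h - 4)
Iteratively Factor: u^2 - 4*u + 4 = (u - 2)*(u - 2)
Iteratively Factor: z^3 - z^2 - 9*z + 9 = (z - 1)*(z^2 - 9) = (z - 3)*(z - 1)*(z + 3)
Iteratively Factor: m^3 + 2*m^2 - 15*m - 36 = (m + 3)*(m^2 - m - 12) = (m - 4)*(m + 3)*(m + 3)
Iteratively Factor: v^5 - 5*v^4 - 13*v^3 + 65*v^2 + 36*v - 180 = (v + 2)*(v^4 - 7*v^3 + v^2 + 63*v - 90) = (v + 2)*(v + 3)*(v^3 - 10*v^2 + 31*v - 30) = (v - 5)*(v + 2)*(v + 3)*(v^2 - 5*v + 6) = (v - 5)*(v - 3)*(v + 2)*(v + 3)*(v - 2)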